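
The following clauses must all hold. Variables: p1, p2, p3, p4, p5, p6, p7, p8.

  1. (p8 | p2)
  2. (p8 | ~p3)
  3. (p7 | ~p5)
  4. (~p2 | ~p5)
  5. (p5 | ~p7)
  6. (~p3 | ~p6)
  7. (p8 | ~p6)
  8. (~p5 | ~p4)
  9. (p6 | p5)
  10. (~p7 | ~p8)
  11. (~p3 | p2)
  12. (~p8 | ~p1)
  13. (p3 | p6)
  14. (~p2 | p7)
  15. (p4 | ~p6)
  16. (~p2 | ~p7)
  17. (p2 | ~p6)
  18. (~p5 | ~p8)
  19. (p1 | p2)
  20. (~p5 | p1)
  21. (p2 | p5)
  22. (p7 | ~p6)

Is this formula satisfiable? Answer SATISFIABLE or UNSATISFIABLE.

UNSATISFIABLE

p2 = True:
  propagation gives p5=False, p7=False; an empty clause results — contradiction.
p2 = False:
  propagation gives p8=True, p7=False, p5=False; an empty clause results — contradiction.
Every branch closes, so no satisfying assignment exists.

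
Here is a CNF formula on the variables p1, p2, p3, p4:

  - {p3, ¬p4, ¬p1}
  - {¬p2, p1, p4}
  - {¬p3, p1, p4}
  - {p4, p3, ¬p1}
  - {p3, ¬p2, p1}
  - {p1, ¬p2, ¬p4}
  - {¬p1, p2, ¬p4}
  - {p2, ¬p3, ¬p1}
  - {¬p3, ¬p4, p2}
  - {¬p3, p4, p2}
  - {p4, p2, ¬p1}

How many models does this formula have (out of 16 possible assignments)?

4

The models are:
  p1=0 p2=0 p3=0 p4=0
  p1=0 p2=0 p3=0 p4=1
  p1=1 p2=1 p3=1 p4=0
  p1=1 p2=1 p3=1 p4=1
Count: 4.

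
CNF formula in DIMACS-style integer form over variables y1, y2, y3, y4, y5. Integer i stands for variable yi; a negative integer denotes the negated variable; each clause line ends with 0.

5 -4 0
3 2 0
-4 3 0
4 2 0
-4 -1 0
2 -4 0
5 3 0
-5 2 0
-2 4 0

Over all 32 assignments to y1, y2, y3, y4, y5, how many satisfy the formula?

Satisfying assignments:
  y1=F y2=T y3=T y4=T y5=T
Count: 1.

1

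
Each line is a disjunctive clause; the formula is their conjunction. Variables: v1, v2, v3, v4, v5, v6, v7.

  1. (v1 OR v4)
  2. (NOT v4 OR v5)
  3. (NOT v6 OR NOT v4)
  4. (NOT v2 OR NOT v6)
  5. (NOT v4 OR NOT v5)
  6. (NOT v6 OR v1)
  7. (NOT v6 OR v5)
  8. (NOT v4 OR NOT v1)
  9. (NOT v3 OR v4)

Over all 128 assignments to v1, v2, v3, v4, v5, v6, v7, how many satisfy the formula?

10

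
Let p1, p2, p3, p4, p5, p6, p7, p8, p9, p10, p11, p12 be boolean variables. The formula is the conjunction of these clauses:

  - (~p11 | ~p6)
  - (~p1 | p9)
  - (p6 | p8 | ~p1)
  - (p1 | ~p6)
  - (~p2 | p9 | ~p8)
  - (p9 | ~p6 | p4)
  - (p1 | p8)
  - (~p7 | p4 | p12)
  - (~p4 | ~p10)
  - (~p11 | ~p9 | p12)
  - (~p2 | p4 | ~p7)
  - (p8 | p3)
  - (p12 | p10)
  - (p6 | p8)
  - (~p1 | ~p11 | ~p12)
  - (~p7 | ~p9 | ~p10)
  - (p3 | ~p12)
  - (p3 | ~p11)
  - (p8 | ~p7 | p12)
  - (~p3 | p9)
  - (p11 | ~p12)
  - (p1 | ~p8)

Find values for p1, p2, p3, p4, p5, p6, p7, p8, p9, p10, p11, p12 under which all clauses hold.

p1=True, p2=True, p3=True, p4=False, p5=False, p6=False, p7=False, p8=True, p9=True, p10=True, p11=False, p12=False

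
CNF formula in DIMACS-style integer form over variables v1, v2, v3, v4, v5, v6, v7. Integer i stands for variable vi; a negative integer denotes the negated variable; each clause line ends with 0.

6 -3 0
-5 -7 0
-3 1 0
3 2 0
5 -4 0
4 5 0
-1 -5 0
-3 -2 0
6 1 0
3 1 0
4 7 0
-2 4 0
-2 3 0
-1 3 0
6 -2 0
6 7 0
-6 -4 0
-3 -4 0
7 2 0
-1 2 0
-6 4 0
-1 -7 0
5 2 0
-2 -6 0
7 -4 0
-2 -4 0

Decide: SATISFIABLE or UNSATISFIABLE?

v2 = True:
  propagation gives v3=False; an empty clause results — contradiction.
v2 = False:
  propagation gives v3=True, v6=True, v1=True; an empty clause results — contradiction.
Every branch closes, so no satisfying assignment exists.

UNSATISFIABLE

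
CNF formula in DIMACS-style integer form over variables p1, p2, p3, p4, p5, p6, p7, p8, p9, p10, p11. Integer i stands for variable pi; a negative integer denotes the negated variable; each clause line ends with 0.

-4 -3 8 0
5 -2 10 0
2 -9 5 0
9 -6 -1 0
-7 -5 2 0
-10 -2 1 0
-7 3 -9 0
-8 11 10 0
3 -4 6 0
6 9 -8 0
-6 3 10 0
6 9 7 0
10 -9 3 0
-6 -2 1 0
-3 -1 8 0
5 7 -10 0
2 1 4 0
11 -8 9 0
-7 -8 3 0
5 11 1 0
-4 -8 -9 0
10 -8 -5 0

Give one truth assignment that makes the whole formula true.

p1=T, p2=T, p3=T, p4=F, p5=T, p6=F, p7=F, p8=T, p9=T, p10=T, p11=T

Pure literal: p11 appears only positively; assign p11 = True.
Try p1 = True.
Branch on p2: take p2 = True.
Branch on p3: take p3 = True.
  then p8 is forced to True.
For the remaining variables, p4 = False, p5 = True, p6 = False, p7 = False, p9 = True, p10 = True works.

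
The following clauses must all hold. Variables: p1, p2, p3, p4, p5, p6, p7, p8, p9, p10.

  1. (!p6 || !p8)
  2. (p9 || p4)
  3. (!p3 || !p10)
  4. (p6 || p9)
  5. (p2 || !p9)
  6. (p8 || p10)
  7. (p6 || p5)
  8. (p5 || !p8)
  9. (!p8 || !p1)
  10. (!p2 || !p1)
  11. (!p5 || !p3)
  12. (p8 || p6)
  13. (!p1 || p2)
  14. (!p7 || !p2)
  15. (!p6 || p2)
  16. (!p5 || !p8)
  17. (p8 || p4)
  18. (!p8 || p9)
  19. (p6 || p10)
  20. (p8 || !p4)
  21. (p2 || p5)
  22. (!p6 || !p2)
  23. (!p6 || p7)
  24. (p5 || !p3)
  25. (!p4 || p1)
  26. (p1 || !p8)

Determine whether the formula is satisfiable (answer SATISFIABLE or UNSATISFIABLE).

UNSATISFIABLE

p8 = True:
  propagation gives p6=False, p9=True, p2=True, p5=True; an empty clause results — contradiction.
p8 = False:
  propagation gives p10=True, p3=False, p6=True, p2=True; an empty clause results — contradiction.
Every branch closes, so no satisfying assignment exists.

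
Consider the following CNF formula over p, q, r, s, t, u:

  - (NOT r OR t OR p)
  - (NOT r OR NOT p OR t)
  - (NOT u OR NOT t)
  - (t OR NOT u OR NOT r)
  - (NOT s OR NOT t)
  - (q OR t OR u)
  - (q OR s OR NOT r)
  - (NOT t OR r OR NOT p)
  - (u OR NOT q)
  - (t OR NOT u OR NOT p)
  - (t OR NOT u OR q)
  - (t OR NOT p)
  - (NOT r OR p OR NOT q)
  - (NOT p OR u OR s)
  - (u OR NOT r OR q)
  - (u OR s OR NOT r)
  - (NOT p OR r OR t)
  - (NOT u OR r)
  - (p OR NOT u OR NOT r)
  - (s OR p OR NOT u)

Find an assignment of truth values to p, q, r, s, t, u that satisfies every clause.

p = False, q = False, r = False, s = False, t = True, u = False

Check each clause:
  1. (NOT r OR t OR p) — t is true.
  2. (NOT p OR NOT r OR t) — NOT r is true.
  3. (NOT t OR NOT u) — NOT u is true.
  4. (t OR NOT u OR NOT r) — NOT r is true.
  5. (NOT s OR NOT t) — NOT s is true.
  6. (u OR t OR q) — t is true.
  7. (q OR NOT r OR s) — NOT r is true.
  8. (NOT p OR NOT t OR r) — NOT p is true.
  9. (u OR NOT q) — NOT q is true.
  10. (NOT p OR NOT u OR t) — NOT u is true.
  11. (q OR NOT u OR t) — NOT u is true.
  12. (NOT p OR t) — t is true.
  13. (p OR NOT r OR NOT q) — NOT r is true.
  14. (u OR NOT p OR s) — NOT p is true.
  15. (q OR NOT r OR u) — NOT r is true.
  16. (u OR s OR NOT r) — NOT r is true.
  17. (t OR NOT p OR r) — t is true.
  18. (r OR NOT u) — NOT u is true.
  19. (p OR NOT r OR NOT u) — NOT u is true.
  20. (p OR NOT u OR s) — NOT u is true.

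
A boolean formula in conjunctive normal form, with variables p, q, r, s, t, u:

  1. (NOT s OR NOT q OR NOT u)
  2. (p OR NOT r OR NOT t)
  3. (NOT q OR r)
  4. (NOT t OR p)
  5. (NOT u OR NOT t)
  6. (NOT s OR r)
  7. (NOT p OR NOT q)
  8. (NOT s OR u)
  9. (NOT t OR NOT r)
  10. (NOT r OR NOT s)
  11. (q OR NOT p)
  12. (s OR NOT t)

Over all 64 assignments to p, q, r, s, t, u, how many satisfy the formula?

Satisfying assignments:
  p=F q=F r=F s=F t=F u=F
  p=F q=F r=F s=F t=F u=T
  p=F q=F r=T s=F t=F u=F
  p=F q=F r=T s=F t=F u=T
  p=F q=T r=T s=F t=F u=F
  p=F q=T r=T s=F t=F u=T
That's 6 in total.

6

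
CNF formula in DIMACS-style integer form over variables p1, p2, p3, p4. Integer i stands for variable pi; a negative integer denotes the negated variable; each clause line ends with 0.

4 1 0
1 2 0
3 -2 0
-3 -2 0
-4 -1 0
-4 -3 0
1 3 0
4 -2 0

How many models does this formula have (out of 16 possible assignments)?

The models are:
  p1=T p2=F p3=F p4=F
  p1=T p2=F p3=T p4=F
Count: 2.

2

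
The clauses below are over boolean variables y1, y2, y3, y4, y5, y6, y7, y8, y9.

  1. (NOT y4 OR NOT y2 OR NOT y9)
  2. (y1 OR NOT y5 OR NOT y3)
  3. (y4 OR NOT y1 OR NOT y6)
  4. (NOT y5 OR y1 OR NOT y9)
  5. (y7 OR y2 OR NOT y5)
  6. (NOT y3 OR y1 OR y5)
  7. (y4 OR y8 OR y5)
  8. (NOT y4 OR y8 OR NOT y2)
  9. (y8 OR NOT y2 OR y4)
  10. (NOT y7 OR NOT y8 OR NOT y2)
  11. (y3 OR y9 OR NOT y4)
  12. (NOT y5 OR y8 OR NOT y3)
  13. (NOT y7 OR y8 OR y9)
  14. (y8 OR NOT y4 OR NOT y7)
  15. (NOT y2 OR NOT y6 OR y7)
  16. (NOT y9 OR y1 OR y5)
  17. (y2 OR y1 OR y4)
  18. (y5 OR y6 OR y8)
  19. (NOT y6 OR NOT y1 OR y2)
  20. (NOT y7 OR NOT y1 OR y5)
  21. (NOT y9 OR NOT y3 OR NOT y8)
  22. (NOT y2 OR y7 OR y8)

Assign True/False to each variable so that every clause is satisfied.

y1 = True, y2 = False, y3 = True, y4 = False, y5 = True, y6 = False, y7 = True, y8 = True, y9 = False

Branch on y1: take y1 = True.
For the remaining variables, y2 = False, y3 = True, y4 = False, y5 = True, y6 = False, y7 = True, y8 = True, y9 = False works.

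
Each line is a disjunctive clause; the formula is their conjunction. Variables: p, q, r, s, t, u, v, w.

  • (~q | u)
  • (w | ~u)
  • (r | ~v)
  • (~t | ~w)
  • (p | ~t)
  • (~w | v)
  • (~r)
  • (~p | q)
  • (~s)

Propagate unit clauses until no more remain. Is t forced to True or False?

False

Unit clause (~r) sets r = False.
In (r | ~v), r is now false; ~v must hold, so v = False.
(~w | v) with v = False leaves only ~w, so w = False.
In (~u | w), w is now false; ~u must hold, so u = False.
In (~q | u), u is now false; ~q must hold, so q = False.
(~p | q): since q = False, the clause reduces to (~p). p = False.
(p | ~t): since p = False, the clause reduces to (~t). t = False.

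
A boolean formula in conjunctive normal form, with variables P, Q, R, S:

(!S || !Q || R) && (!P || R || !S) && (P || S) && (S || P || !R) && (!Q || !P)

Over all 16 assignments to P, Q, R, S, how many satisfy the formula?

6

Satisfying assignments:
  P=F Q=F R=F S=T
  P=F Q=F R=T S=T
  P=F Q=T R=T S=T
  P=T Q=F R=F S=F
  P=T Q=F R=T S=F
  P=T Q=F R=T S=T
That's 6 in total.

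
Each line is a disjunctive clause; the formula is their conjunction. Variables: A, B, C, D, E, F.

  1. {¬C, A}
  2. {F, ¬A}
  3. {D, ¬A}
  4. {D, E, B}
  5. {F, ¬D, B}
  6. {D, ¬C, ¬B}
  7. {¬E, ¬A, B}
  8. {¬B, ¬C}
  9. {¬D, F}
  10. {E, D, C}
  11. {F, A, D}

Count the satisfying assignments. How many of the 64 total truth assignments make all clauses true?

Split on D, then A.
  D=T, A=T: remaining (B,C,E,F) ∈ {(F,F,F,T); (F,T,F,T); (T,F,F,T); (T,F,T,T)} — 4.
  D=T, A=F: remaining (B,C,E,F) ∈ {(F,F,F,T); (F,F,T,T); (T,F,F,T); (T,F,T,T)} — 4.
  D=F, A=T: a clause becomes empty — 0.
  D=F, A=F: remaining (B,C,E,F) ∈ {(F,F,T,T); (T,F,T,T)} — 2.
Total: 4 + 4 + 0 + 2 = 10.

10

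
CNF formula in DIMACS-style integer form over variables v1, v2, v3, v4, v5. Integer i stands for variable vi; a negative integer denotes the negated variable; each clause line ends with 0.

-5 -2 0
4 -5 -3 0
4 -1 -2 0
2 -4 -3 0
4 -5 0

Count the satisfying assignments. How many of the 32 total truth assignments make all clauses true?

14

Split on v4, then v2.
  v4=1, v2=1: remaining (v1,v3,v5) ∈ {(0,0,0); (0,1,0); (1,0,0); (1,1,0)} — 4.
  v4=1, v2=0: remaining (v1,v3,v5) ∈ {(0,0,0); (0,0,1); (1,0,0); (1,0,1)} — 4.
  v4=0, v2=1: remaining (v1,v3,v5) ∈ {(0,0,0); (0,1,0)} — 2.
  v4=0, v2=0: remaining (v1,v3,v5) ∈ {(0,0,0); (0,1,0); (1,0,0); (1,1,0)} — 4.
Total: 4 + 4 + 2 + 4 = 14.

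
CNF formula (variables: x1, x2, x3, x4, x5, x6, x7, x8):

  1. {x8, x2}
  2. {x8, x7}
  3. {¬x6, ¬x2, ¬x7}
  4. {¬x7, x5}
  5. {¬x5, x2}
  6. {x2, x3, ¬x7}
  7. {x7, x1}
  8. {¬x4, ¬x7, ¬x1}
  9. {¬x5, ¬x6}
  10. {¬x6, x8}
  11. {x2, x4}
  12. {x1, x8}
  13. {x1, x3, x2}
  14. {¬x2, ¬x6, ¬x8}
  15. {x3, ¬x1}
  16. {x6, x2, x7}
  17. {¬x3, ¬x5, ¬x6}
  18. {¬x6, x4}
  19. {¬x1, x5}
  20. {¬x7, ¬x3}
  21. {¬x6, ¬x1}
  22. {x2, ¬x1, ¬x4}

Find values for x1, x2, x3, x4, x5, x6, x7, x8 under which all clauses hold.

Branch on x1: take x1 = False.
  then x7 is forced to True.
  then x5 is forced to True.
  then x2 is forced to True.
  then x6 is forced to False.
  then x8 is forced to True.
  then x3 is forced to False.
x4 is now unconstrained; take x4 = True.

x1 = 0, x2 = 1, x3 = 0, x4 = 1, x5 = 1, x6 = 0, x7 = 1, x8 = 1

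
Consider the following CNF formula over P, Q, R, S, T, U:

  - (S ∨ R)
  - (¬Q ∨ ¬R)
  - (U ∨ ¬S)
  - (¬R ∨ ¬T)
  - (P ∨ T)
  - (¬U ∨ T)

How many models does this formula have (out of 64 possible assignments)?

Satisfying assignments:
  P=0 Q=0 R=0 S=1 T=1 U=1
  P=0 Q=1 R=0 S=1 T=1 U=1
  P=1 Q=0 R=0 S=1 T=1 U=1
  P=1 Q=0 R=1 S=0 T=0 U=0
  P=1 Q=1 R=0 S=1 T=1 U=1
That's 5 in total.

5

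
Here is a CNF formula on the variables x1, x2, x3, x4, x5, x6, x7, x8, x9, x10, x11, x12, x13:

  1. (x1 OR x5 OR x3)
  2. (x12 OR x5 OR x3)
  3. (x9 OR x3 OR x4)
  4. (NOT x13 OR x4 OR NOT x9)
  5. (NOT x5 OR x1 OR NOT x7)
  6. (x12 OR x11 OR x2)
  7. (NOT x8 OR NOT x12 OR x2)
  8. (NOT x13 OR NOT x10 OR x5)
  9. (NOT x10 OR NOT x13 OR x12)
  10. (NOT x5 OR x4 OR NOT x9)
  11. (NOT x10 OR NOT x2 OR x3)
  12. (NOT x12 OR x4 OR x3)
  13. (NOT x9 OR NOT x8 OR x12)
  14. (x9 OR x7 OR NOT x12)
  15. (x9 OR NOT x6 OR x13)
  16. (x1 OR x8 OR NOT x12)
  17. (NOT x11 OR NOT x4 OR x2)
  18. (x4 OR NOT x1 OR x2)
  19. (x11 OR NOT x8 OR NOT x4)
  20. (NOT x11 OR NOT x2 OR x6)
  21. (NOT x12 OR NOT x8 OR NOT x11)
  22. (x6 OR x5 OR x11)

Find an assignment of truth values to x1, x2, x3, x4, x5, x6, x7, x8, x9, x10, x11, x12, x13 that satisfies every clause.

x10 occurs only negated in the remaining clauses — set x10 = False.
Branch on x1: take x1 = True.
The remaining clauses are satisfied by x2 = True, x3 = False, x4 = True, x5 = True, x6 = False, x7 = False, x8 = False, x9 = False, x11 = False, x12 = False, x13 = False.
Check each clause:
  1. (x1 OR x3 OR x5) — x1 is true.
  2. (x12 OR x5 OR x3) — x5 is true.
  3. (x9 OR x4 OR x3) — x4 is true.
  4. (x4 OR NOT x9 OR NOT x13) — NOT x13 is true.
  5. (x1 OR NOT x7 OR NOT x5) — x1 is true.
  6. (x2 OR x12 OR x11) — x2 is true.
  7. (NOT x8 OR x2 OR NOT x12) — NOT x8 is true.
  8. (NOT x13 OR x5 OR NOT x10) — NOT x13 is true.
  9. (NOT x10 OR x12 OR NOT x13) — NOT x13 is true.
  10. (NOT x5 OR x4 OR NOT x9) — x4 is true.
  11. (x3 OR NOT x10 OR NOT x2) — NOT x10 is true.
  12. (x3 OR NOT x12 OR x4) — NOT x12 is true.
  13. (NOT x8 OR NOT x9 OR x12) — NOT x8 is true.
  14. (NOT x12 OR x7 OR x9) — NOT x12 is true.
  15. (x13 OR NOT x6 OR x9) — NOT x6 is true.
  16. (NOT x12 OR x1 OR x8) — x1 is true.
  17. (NOT x11 OR NOT x4 OR x2) — x2 is true.
  18. (x2 OR NOT x1 OR x4) — x2 is true.
  19. (NOT x8 OR x11 OR NOT x4) — NOT x8 is true.
  20. (NOT x2 OR x6 OR NOT x11) — NOT x11 is true.
  21. (NOT x11 OR NOT x8 OR NOT x12) — NOT x8 is true.
  22. (x6 OR x5 OR x11) — x5 is true.

x1=True, x2=True, x3=False, x4=True, x5=True, x6=False, x7=False, x8=False, x9=False, x10=False, x11=False, x12=False, x13=False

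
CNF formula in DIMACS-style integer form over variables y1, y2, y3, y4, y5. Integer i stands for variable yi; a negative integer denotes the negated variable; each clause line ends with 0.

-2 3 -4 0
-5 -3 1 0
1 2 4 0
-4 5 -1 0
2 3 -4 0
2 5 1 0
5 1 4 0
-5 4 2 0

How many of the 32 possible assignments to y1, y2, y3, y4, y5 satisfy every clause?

10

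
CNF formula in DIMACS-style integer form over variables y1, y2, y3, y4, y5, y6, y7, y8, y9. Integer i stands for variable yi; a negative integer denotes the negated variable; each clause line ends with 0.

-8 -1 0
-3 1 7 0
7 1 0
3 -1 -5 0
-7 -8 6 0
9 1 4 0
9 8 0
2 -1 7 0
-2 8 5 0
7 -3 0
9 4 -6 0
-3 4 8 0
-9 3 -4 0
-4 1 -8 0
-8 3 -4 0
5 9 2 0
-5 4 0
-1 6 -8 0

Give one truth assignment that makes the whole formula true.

Set y1 = False and propagate.
  then y7 is forced to True.
For the remaining variables, y2 = False, y3 = True, y4 = True, y5 = True, y6 = True, y8 = False, y9 = True works.

y1=False, y2=False, y3=True, y4=True, y5=True, y6=True, y7=True, y8=False, y9=True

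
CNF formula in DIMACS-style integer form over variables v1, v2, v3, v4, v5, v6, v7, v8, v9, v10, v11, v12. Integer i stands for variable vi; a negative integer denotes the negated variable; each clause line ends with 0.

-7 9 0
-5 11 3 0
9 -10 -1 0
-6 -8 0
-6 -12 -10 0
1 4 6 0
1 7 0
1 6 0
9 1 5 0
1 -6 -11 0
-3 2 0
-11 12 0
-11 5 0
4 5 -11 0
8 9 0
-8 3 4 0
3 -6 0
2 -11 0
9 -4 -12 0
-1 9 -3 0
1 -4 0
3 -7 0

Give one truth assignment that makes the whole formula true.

v1=1, v2=1, v3=1, v4=1, v5=1, v6=1, v7=1, v8=0, v9=1, v10=0, v11=0, v12=0

Pure literal: v2 appears only positively; assign v2 = True.
Pure literal: v9 appears only positively; assign v9 = True.
Set v1 = True and propagate.
For the remaining variables, v3 = True, v4 = True, v5 = True, v6 = True, v7 = True, v8 = False, v10 = False, v11 = False, v12 = False works.
Every clause has at least one true literal under this assignment.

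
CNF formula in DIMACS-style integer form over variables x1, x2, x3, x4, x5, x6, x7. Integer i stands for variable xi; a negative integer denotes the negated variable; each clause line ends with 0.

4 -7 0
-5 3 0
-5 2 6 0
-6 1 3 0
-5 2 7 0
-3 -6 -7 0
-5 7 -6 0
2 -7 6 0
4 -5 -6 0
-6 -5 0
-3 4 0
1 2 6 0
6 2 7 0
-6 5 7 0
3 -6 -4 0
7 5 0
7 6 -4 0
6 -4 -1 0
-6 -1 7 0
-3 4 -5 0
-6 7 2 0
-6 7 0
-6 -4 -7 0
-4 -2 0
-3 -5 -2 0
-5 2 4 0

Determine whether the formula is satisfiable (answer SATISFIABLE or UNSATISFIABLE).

x6 = True:
  propagation gives x5=False, x7=True, x4=True; an empty clause results — contradiction.
x6 = False:
  x2 = True:
    propagation gives x4=False, x7=False, x3=False, x5=False; an empty clause results — contradiction.
  x2 = False:
    propagation gives x5=False, x7=False; an empty clause results — contradiction.
Every branch closes, so no satisfying assignment exists.

UNSATISFIABLE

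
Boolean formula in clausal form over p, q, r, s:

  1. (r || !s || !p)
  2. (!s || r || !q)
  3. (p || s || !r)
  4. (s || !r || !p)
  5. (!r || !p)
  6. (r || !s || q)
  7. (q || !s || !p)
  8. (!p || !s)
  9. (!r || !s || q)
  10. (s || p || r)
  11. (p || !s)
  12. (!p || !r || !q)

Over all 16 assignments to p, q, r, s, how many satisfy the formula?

The models are:
  p=T q=F r=F s=F
  p=T q=T r=F s=F
That's 2 in total.

2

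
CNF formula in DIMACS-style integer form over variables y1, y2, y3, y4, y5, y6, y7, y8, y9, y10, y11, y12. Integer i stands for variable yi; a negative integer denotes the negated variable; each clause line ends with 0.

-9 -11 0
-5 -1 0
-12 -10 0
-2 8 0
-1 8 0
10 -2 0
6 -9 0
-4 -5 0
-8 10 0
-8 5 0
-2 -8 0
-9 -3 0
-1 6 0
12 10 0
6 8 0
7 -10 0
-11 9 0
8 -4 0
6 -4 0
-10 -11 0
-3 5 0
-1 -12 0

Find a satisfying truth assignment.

y1 occurs only negated in the remaining clauses — set y1 = False.
y2 occurs only negated in the remaining clauses — set y2 = False.
Try y3 = True.
  then y9 is forced to False.
  then y11 is forced to False.
  then y5 is forced to True.
  then y4 is forced to False.
The remaining clauses are satisfied by y6 = True, y7 = True, y8 = False, y10 = True, y12 = False.
Every clause has at least one true literal under this assignment.

y1=0  y2=0  y3=1  y4=0  y5=1  y6=1  y7=1  y8=0  y9=0  y10=1  y11=0  y12=0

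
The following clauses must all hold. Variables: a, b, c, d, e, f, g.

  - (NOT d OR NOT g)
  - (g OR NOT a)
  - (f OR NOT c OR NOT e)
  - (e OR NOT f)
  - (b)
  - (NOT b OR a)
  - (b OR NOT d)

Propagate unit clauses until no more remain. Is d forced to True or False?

Unit clause (b) sets b = True.
(NOT b OR a) with b = True leaves only a, so a = True.
(g OR NOT a): since a = True, the clause reduces to (g). g = True.
From (NOT d OR NOT g) and g = True: d = False.

False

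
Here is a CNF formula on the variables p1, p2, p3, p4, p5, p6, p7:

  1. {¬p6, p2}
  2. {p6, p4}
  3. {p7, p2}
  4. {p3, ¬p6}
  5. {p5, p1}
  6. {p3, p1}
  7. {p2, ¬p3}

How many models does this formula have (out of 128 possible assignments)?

24

Case analysis on p2 and p3:
  p2=T, p3=T: p7 free; 9 ways for (p1,p4,p5,p6) × 2^1 = 18.
  p2=T, p3=F: remaining (p1,p4,p5,p6,p7) ∈ {(T,T,F,F,F); (T,T,F,F,T); (T,T,T,F,F); (T,T,T,F,T)} — 4.
  p2=F, p3=T: a clause becomes empty — 0.
  p2=F, p3=F: remaining (p1,p4,p5,p6,p7) ∈ {(T,T,F,F,T); (T,T,T,F,T)} — 2.
Total: 18 + 4 + 0 + 2 = 24.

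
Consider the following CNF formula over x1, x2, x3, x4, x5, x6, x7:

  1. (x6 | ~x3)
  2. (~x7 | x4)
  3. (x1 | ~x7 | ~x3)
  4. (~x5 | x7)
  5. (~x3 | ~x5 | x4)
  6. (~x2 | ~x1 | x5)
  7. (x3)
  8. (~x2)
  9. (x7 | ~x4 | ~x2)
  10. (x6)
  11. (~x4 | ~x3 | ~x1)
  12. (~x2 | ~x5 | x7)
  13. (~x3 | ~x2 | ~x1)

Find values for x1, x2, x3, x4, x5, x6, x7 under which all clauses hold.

x1=False, x2=False, x3=True, x4=False, x5=False, x6=True, x7=False

Check each clause:
  1. (x6 | ~x3) — x6 is true.
  2. (x4 | ~x7) — ~x7 is true.
  3. (x1 | ~x7 | ~x3) — ~x7 is true.
  4. (~x5 | x7) — ~x5 is true.
  5. (~x3 | x4 | ~x5) — ~x5 is true.
  6. (x5 | ~x2 | ~x1) — ~x1 is true.
  7. (x3) — x3 is true.
  8. (~x2) — ~x2 is true.
  9. (~x4 | ~x2 | x7) — ~x4 is true.
  10. (x6) — x6 is true.
  11. (~x4 | ~x1 | ~x3) — ~x4 is true.
  12. (x7 | ~x5 | ~x2) — ~x5 is true.
  13. (~x1 | ~x3 | ~x2) — ~x2 is true.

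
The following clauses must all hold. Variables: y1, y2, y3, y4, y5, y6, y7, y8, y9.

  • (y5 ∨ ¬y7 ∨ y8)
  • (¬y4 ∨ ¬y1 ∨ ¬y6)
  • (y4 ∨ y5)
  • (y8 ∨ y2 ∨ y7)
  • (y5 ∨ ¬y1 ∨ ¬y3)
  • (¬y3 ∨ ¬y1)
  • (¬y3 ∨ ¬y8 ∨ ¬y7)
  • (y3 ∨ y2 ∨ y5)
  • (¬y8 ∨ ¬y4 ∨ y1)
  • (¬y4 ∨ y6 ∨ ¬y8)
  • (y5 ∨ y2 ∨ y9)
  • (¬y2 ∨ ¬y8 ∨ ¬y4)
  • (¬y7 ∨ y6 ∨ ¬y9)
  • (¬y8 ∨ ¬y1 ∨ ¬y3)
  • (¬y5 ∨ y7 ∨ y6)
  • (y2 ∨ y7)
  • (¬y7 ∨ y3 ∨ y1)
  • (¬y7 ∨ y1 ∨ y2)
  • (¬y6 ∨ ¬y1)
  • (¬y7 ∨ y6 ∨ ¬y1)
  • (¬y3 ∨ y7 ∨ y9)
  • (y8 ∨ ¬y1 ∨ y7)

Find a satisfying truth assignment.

y1=0, y2=1, y3=0, y4=1, y5=1, y6=1, y7=0, y8=0, y9=1

Check each clause:
  1. (y5 ∨ y8 ∨ ¬y7) — ¬y7 is true.
  2. (¬y4 ∨ ¬y6 ∨ ¬y1) — ¬y1 is true.
  3. (y5 ∨ y4) — y4 is true.
  4. (y7 ∨ y8 ∨ y2) — y2 is true.
  5. (¬y3 ∨ y5 ∨ ¬y1) — y5 is true.
  6. (¬y1 ∨ ¬y3) — ¬y3 is true.
  7. (¬y8 ∨ ¬y3 ∨ ¬y7) — ¬y8 is true.
  8. (y3 ∨ y2 ∨ y5) — y2 is true.
  9. (y1 ∨ ¬y4 ∨ ¬y8) — ¬y8 is true.
  10. (¬y8 ∨ ¬y4 ∨ y6) — ¬y8 is true.
  11. (y2 ∨ y5 ∨ y9) — y9 is true.
  12. (¬y4 ∨ ¬y8 ∨ ¬y2) — ¬y8 is true.
  13. (¬y7 ∨ y6 ∨ ¬y9) — ¬y7 is true.
  14. (¬y8 ∨ ¬y3 ∨ ¬y1) — ¬y8 is true.
  15. (y7 ∨ y6 ∨ ¬y5) — y6 is true.
  16. (y7 ∨ y2) — y2 is true.
  17. (y3 ∨ y1 ∨ ¬y7) — ¬y7 is true.
  18. (y2 ∨ ¬y7 ∨ y1) — y2 is true.
  19. (¬y1 ∨ ¬y6) — ¬y1 is true.
  20. (¬y7 ∨ y6 ∨ ¬y1) — ¬y7 is true.
  21. (¬y3 ∨ y9 ∨ y7) — y9 is true.
  22. (y7 ∨ ¬y1 ∨ y8) — ¬y1 is true.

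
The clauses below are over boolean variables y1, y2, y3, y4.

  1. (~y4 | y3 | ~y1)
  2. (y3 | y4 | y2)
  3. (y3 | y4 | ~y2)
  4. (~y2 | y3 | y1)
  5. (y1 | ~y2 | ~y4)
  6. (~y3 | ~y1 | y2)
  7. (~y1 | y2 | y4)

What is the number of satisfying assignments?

Satisfying assignments:
  y1=0 y2=0 y3=0 y4=1
  y1=0 y2=0 y3=1 y4=0
  y1=0 y2=0 y3=1 y4=1
  y1=0 y2=1 y3=1 y4=0
  y1=1 y2=1 y3=1 y4=0
  y1=1 y2=1 y3=1 y4=1
That's 6 in total.

6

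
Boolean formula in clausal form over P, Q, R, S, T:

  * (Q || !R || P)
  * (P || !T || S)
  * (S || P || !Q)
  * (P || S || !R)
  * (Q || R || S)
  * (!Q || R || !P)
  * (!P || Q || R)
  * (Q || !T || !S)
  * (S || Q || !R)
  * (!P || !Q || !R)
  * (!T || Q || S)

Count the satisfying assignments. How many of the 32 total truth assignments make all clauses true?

Satisfying assignments:
  P=F Q=F R=F S=T T=F
  P=F Q=T R=F S=T T=F
  P=F Q=T R=F S=T T=T
  P=F Q=T R=T S=T T=F
  P=F Q=T R=T S=T T=T
  P=T Q=F R=T S=T T=F
That's 6 in total.

6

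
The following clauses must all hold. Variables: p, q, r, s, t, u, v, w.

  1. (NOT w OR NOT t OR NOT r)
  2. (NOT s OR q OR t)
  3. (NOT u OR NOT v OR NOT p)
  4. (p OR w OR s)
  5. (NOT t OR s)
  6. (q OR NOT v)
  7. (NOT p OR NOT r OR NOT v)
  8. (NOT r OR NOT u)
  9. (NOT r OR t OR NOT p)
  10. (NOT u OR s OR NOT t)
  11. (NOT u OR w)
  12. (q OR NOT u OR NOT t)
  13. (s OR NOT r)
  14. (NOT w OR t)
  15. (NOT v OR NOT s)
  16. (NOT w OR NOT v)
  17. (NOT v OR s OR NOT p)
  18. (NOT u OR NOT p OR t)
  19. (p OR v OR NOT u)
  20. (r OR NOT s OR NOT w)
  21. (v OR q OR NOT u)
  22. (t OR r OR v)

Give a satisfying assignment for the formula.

p = False, q = True, r = True, s = True, t = False, u = False, v = False, w = False

Pure literal: q appears only positively; assign q = True.
u occurs only negated in the remaining clauses — set u = False.
Branch on p: take p = False.
Set r = True and propagate.
  then s is forced to True.
  then v is forced to False.
For the remaining variables, t = False, w = False works.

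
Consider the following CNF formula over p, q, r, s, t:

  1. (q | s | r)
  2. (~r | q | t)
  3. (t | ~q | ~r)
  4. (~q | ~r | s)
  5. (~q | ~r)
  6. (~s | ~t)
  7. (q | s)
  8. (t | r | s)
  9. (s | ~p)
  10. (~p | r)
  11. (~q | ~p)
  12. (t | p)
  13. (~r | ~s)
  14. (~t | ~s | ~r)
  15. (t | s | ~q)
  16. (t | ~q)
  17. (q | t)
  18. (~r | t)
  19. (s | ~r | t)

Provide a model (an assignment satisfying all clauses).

p = False, q = True, r = False, s = False, t = True

Check each clause:
  1. (r | q | s) — q is true.
  2. (q | ~r | t) — ~r is true.
  3. (t | ~q | ~r) — ~r is true.
  4. (s | ~q | ~r) — ~r is true.
  5. (~r | ~q) — ~r is true.
  6. (~s | ~t) — ~s is true.
  7. (q | s) — q is true.
  8. (t | r | s) — t is true.
  9. (s | ~p) — ~p is true.
  10. (~p | r) — ~p is true.
  11. (~q | ~p) — ~p is true.
  12. (t | p) — t is true.
  13. (~s | ~r) — ~s is true.
  14. (~t | ~r | ~s) — ~s is true.
  15. (s | ~q | t) — t is true.
  16. (t | ~q) — t is true.
  17. (t | q) — q is true.
  18. (t | ~r) — ~r is true.
  19. (s | ~r | t) — t is true.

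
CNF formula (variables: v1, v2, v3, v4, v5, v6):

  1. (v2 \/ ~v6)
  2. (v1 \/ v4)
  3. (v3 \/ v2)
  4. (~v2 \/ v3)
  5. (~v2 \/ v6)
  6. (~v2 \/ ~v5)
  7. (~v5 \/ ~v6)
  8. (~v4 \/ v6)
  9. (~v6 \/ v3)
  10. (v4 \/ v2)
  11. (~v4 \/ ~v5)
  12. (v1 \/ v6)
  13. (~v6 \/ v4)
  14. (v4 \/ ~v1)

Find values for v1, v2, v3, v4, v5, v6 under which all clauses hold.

Pure literal: v3 appears only positively; assign v3 = True.
v5 occurs only negated in the remaining clauses — set v5 = False.
Try v1 = True.
  then v4 is forced to True.
  then v6 is forced to True.
  then v2 is forced to True.

v1=True, v2=True, v3=True, v4=True, v5=False, v6=True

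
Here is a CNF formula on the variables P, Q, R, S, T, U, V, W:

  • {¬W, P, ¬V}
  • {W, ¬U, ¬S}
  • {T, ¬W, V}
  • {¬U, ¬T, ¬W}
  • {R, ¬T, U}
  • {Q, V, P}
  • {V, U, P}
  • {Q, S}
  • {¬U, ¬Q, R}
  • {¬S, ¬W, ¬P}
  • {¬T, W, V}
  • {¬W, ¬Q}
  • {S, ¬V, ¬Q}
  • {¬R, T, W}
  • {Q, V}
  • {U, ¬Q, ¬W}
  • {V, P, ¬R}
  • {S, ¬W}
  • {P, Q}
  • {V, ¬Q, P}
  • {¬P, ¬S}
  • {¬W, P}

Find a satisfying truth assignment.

P=T  Q=T  R=F  S=F  T=F  U=F  V=F  W=F

Check each clause:
  1. {¬W, P, ¬V} — ¬W is true.
  2. {¬U, W, ¬S} — ¬U is true.
  3. {¬W, T, V} — ¬W is true.
  4. {¬U, ¬T, ¬W} — ¬W is true.
  5. {U, ¬T, R} — ¬T is true.
  6. {P, V, Q} — P is true.
  7. {P, V, U} — P is true.
  8. {S, Q} — Q is true.
  9. {¬Q, ¬U, R} — ¬U is true.
  10. {¬S, ¬W, ¬P} — ¬W is true.
  11. {¬T, V, W} — ¬T is true.
  12. {¬Q, ¬W} — ¬W is true.
  13. {S, ¬V, ¬Q} — ¬V is true.
  14. {W, T, ¬R} — ¬R is true.
  15. {Q, V} — Q is true.
  16. {U, ¬W, ¬Q} — ¬W is true.
  17. {¬R, P, V} — P is true.
  18. {¬W, S} — ¬W is true.
  19. {P, Q} — P is true.
  20. {V, ¬Q, P} — P is true.
  21. {¬S, ¬P} — ¬S is true.
  22. {¬W, P} — ¬W is true.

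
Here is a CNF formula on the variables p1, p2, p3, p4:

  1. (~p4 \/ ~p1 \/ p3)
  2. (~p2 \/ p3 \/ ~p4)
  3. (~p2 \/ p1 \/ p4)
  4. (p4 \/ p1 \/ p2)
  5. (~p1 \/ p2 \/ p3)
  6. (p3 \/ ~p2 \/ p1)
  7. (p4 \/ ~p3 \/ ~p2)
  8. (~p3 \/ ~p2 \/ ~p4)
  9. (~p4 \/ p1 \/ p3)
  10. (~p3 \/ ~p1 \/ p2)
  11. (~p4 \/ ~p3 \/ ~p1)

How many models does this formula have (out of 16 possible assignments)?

The models are:
  p1=F p2=F p3=T p4=T
  p1=T p2=T p3=F p4=F
Count: 2.

2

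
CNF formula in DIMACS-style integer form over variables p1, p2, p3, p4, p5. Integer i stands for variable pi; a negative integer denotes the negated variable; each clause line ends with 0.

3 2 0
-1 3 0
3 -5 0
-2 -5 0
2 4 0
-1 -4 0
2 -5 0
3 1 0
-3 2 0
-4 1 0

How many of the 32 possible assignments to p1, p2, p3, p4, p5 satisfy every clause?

Satisfying assignments:
  p1=F p2=T p3=T p4=F p5=F
  p1=T p2=T p3=T p4=F p5=F
Count: 2.

2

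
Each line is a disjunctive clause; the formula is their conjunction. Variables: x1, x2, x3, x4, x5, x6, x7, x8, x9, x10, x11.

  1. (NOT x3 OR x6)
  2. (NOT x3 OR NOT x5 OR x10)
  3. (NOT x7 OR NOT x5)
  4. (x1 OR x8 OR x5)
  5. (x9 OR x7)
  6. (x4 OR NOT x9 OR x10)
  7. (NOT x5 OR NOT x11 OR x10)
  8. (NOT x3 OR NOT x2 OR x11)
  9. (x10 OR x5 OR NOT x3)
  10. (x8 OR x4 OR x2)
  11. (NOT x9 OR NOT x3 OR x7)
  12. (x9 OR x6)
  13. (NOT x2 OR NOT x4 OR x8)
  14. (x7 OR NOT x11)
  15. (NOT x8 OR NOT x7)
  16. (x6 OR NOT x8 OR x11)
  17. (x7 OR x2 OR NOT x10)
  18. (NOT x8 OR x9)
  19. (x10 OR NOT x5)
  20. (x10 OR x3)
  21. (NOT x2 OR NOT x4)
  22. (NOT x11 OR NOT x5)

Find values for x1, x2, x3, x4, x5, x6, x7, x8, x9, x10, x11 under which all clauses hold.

x1 = T, x2 = T, x3 = F, x4 = F, x5 = F, x6 = T, x7 = T, x8 = F, x9 = T, x10 = T, x11 = T

Check each clause:
  1. (NOT x3 OR x6) — NOT x3 is true.
  2. (NOT x3 OR NOT x5 OR x10) — x10 is true.
  3. (NOT x5 OR NOT x7) — NOT x5 is true.
  4. (x5 OR x8 OR x1) — x1 is true.
  5. (x7 OR x9) — x9 is true.
  6. (x4 OR NOT x9 OR x10) — x10 is true.
  7. (NOT x5 OR x10 OR NOT x11) — x10 is true.
  8. (NOT x2 OR x11 OR NOT x3) — x11 is true.
  9. (x5 OR x10 OR NOT x3) — x10 is true.
  10. (x2 OR x8 OR x4) — x2 is true.
  11. (NOT x3 OR NOT x9 OR x7) — NOT x3 is true.
  12. (x6 OR x9) — x9 is true.
  13. (NOT x4 OR NOT x2 OR x8) — NOT x4 is true.
  14. (x7 OR NOT x11) — x7 is true.
  15. (NOT x8 OR NOT x7) — NOT x8 is true.
  16. (NOT x8 OR x6 OR x11) — NOT x8 is true.
  17. (x7 OR NOT x10 OR x2) — x2 is true.
  18. (x9 OR NOT x8) — NOT x8 is true.
  19. (NOT x5 OR x10) — x10 is true.
  20. (x3 OR x10) — x10 is true.
  21. (NOT x2 OR NOT x4) — NOT x4 is true.
  22. (NOT x11 OR NOT x5) — NOT x5 is true.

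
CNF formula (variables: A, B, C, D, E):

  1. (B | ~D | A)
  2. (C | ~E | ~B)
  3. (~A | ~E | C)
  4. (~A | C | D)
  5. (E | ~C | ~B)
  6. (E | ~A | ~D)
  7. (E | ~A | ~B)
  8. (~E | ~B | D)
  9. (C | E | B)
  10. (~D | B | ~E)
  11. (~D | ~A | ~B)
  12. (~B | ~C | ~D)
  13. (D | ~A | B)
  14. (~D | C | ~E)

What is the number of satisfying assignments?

The models are:
  A=0 B=0 C=0 D=0 E=1
  A=0 B=0 C=1 D=0 E=0
  A=0 B=0 C=1 D=0 E=1
  A=0 B=1 C=0 D=0 E=0
  A=0 B=1 C=0 D=1 E=0
Count: 5.

5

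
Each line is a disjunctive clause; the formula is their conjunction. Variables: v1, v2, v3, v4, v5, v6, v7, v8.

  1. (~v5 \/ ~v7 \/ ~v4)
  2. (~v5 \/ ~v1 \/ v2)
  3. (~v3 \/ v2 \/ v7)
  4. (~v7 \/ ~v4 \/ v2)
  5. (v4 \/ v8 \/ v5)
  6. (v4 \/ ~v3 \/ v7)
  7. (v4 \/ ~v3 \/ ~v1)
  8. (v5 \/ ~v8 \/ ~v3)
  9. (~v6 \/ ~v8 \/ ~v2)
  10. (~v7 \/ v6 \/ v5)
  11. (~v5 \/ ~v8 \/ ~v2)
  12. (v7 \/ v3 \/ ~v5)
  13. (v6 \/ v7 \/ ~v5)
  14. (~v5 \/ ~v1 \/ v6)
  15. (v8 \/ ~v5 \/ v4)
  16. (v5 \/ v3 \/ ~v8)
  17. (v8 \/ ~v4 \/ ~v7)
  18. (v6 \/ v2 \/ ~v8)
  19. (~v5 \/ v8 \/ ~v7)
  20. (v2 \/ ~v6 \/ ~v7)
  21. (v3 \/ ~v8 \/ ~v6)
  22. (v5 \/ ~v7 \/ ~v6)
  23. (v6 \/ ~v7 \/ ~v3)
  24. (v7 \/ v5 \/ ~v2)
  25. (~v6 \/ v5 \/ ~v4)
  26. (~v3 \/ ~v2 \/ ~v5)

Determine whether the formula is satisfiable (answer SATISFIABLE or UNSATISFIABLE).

SATISFIABLE

Pure literal: v1 appears only negated; assign v1 = False.
Set v2 = False and propagate.
Branch on v3: take v3 = False.
Branch on v4: take v4 = True.
  then v7 is forced to False.
  then v5 is forced to False.
  then v8 is forced to False.
  then v6 is forced to False.
So v1=F, v2=F, v3=F, v4=T, v5=F, v6=F, v7=F, v8=F is a satisfying assignment.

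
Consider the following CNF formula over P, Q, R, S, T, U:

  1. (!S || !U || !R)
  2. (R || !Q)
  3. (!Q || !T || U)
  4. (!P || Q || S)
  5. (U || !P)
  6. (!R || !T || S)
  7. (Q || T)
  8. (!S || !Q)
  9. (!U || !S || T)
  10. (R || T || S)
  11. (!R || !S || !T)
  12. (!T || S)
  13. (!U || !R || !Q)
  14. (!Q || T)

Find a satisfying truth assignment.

P=T, Q=F, R=F, S=T, T=T, U=T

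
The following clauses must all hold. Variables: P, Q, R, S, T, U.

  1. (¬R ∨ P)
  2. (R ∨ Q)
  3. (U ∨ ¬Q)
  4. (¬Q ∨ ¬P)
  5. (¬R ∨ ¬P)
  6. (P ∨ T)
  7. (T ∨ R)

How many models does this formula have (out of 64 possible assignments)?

Satisfying assignments:
  P=0 Q=1 R=0 S=0 T=1 U=1
  P=0 Q=1 R=0 S=1 T=1 U=1
That's 2 in total.

2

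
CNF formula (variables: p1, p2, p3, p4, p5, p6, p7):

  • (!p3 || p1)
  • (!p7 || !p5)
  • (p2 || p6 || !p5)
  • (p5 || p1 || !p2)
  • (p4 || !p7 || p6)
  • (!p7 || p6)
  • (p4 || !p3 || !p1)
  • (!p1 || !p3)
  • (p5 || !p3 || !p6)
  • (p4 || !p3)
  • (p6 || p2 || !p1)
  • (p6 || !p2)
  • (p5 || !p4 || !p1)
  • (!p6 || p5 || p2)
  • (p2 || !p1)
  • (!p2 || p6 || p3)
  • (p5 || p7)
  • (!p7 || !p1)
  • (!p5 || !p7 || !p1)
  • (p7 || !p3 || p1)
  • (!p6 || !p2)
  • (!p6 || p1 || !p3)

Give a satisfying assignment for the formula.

Try p1 = False.
  then p3 is forced to False.
For the remaining variables, p2 = False, p4 = True, p5 = True, p6 = True, p7 = False works.

p1=0, p2=0, p3=0, p4=1, p5=1, p6=1, p7=0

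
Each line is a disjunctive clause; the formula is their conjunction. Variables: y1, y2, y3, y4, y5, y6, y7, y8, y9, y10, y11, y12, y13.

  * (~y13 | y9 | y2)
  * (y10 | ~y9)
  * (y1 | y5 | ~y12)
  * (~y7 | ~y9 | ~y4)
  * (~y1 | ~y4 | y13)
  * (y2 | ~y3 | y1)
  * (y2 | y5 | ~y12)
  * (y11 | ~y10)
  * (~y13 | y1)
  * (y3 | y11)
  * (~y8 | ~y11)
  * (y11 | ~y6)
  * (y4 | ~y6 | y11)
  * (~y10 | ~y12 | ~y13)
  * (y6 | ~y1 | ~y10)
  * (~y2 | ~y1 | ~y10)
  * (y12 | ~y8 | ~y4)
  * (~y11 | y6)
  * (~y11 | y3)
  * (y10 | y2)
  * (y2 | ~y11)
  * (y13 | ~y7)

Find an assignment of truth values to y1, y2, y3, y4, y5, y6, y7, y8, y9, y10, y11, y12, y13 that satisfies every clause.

y1=F  y2=T  y3=T  y4=T  y5=T  y6=T  y7=F  y8=F  y9=F  y10=T  y11=T  y12=F  y13=F

Pure literal: y5 appears only positively; assign y5 = True.
Pure literal: y7 appears only negated; assign y7 = False.
Try y1 = False.
  then y13 is forced to False.
Set y2 = True and propagate.
For the remaining variables, y3 = True, y4 = True, y6 = True, y8 = False, y9 = False, y10 = True, y11 = True, y12 = False works.
Check each clause:
  1. (y9 | y2 | ~y13) — y2 is true.
  2. (y10 | ~y9) — y10 is true.
  3. (y5 | y1 | ~y12) — ~y12 is true.
  4. (~y7 | ~y9 | ~y4) — ~y7 is true.
  5. (~y1 | y13 | ~y4) — ~y1 is true.
  6. (y2 | ~y3 | y1) — y2 is true.
  7. (~y12 | y2 | y5) — y2 is true.
  8. (~y10 | y11) — y11 is true.
  9. (y1 | ~y13) — ~y13 is true.
  10. (y3 | y11) — y3 is true.
  11. (~y8 | ~y11) — ~y8 is true.
  12. (~y6 | y11) — y11 is true.
  13. (y11 | ~y6 | y4) — y11 is true.
  14. (~y12 | ~y10 | ~y13) — ~y13 is true.
  15. (~y10 | y6 | ~y1) — ~y1 is true.
  16. (~y1 | ~y10 | ~y2) — ~y1 is true.
  17. (~y8 | ~y4 | y12) — ~y8 is true.
  18. (y6 | ~y11) — y6 is true.
  19. (~y11 | y3) — y3 is true.
  20. (y10 | y2) — y10 is true.
  21. (~y11 | y2) — y2 is true.
  22. (y13 | ~y7) — ~y7 is true.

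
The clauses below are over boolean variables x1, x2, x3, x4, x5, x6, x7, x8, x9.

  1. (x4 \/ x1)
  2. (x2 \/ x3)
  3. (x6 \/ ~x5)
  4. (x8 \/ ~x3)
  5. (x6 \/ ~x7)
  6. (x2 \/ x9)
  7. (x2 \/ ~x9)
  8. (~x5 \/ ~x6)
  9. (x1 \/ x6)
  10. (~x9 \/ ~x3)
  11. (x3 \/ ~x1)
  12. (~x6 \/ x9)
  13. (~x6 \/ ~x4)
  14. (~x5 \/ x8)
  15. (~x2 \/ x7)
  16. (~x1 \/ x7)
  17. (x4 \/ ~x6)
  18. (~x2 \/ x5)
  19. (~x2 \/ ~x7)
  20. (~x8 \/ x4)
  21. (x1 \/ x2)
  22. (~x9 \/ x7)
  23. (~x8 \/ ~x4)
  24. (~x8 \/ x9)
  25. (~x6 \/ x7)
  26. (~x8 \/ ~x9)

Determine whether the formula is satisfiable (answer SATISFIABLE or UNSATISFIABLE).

x6 = True:
  propagation gives x5=False, x9=True, x2=True; an empty clause results — contradiction.
x6 = False:
  propagation gives x5=False, x7=False, x1=True; an empty clause results — contradiction.
Every branch closes, so no satisfying assignment exists.

UNSATISFIABLE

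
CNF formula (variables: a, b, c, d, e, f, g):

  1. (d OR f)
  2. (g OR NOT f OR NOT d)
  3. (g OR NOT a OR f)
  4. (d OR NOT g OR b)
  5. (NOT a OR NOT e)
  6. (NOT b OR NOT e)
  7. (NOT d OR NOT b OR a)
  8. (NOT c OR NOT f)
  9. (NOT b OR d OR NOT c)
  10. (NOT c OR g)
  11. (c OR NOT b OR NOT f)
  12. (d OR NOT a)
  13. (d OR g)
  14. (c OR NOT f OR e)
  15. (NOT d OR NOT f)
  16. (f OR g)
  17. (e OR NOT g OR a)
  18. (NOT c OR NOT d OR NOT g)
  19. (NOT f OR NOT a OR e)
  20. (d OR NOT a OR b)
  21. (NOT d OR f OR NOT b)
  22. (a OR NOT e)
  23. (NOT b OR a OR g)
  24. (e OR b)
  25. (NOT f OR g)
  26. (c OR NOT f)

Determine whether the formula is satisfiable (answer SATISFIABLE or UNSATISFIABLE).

f = True:
  propagation gives c=False; an empty clause results — contradiction.
f = False:
  propagation gives d=True, g=True, c=False, b=False; an empty clause results — contradiction.
Every branch closes, so no satisfying assignment exists.

UNSATISFIABLE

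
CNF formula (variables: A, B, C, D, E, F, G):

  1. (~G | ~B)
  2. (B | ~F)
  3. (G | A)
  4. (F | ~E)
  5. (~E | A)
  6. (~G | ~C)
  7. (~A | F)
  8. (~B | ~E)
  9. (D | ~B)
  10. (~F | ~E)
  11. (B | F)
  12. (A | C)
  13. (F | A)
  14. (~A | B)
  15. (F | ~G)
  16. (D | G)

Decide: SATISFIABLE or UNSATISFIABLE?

D occurs only positively in the remaining clauses — set D = True.
Pure literal: E appears only negated; assign E = False.
Set A = True and propagate.
  then F is forced to True.
  then B is forced to True.
  then G is forced to False.
C is now unconstrained; take C = True.
So A=True, B=True, C=True, D=True, E=False, F=True, G=False is a satisfying assignment.

SATISFIABLE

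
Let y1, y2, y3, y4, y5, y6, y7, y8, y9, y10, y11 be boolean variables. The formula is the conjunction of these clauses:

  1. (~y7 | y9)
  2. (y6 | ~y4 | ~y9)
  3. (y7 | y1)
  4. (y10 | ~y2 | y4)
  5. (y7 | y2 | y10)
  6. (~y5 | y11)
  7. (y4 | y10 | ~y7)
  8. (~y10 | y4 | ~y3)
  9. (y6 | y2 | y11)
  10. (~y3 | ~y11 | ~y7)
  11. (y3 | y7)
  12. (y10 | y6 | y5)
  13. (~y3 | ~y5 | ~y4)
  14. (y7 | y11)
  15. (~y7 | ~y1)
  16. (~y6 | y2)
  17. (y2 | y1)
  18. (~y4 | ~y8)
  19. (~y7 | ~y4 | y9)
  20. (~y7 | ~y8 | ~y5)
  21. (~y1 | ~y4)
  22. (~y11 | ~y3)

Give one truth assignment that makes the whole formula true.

y8 occurs only negated in the remaining clauses — set y8 = False.
Try y1 = False.
  then y7 is forced to True.
  then y9 is forced to True.
  then y2 is forced to True.
The remaining clauses are satisfied by y3 = False, y4 = True, y5 = False, y6 = True, y10 = True, y11 = False.
Check each clause:
  1. (y9 | ~y7) — y9 is true.
  2. (~y9 | ~y4 | y6) — y6 is true.
  3. (y7 | y1) — y7 is true.
  4. (y10 | y4 | ~y2) — y10 is true.
  5. (y10 | y7 | y2) — y10 is true.
  6. (~y5 | y11) — ~y5 is true.
  7. (y10 | ~y7 | y4) — y10 is true.
  8. (y4 | ~y10 | ~y3) — y4 is true.
  9. (y6 | y11 | y2) — y2 is true.
  10. (~y3 | ~y7 | ~y11) — ~y3 is true.
  11. (y3 | y7) — y7 is true.
  12. (y6 | y5 | y10) — y10 is true.
  13. (~y5 | ~y4 | ~y3) — ~y5 is true.
  14. (y11 | y7) — y7 is true.
  15. (~y7 | ~y1) — ~y1 is true.
  16. (y2 | ~y6) — y2 is true.
  17. (y2 | y1) — y2 is true.
  18. (~y8 | ~y4) — ~y8 is true.
  19. (~y7 | ~y4 | y9) — y9 is true.
  20. (~y8 | ~y7 | ~y5) — ~y8 is true.
  21. (~y1 | ~y4) — ~y1 is true.
  22. (~y11 | ~y3) — ~y3 is true.

y1=False, y2=True, y3=False, y4=True, y5=False, y6=True, y7=True, y8=False, y9=True, y10=True, y11=False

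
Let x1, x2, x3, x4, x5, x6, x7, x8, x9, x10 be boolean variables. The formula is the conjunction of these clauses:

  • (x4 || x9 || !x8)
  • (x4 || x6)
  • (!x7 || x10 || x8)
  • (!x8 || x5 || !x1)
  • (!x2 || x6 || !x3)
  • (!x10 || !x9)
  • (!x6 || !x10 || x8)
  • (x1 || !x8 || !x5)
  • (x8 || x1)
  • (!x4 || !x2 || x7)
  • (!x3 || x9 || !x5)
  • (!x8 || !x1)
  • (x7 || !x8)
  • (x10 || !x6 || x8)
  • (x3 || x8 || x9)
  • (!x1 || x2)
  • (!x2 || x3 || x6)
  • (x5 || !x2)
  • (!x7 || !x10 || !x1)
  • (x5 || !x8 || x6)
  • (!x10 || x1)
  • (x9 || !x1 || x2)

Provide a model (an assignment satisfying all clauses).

x1=F, x2=F, x3=F, x4=T, x5=F, x6=T, x7=T, x8=T, x9=T, x10=F

Check each clause:
  1. (x9 || !x8 || x4) — x9 is true.
  2. (x4 || x6) — x4 is true.
  3. (x10 || !x7 || x8) — x8 is true.
  4. (!x8 || !x1 || x5) — !x1 is true.
  5. (!x3 || x6 || !x2) — !x3 is true.
  6. (!x9 || !x10) — !x10 is true.
  7. (!x6 || x8 || !x10) — x8 is true.
  8. (!x8 || !x5 || x1) — !x5 is true.
  9. (x1 || x8) — x8 is true.
  10. (!x4 || x7 || !x2) — !x2 is true.
  11. (!x5 || !x3 || x9) — x9 is true.
  12. (!x8 || !x1) — !x1 is true.
  13. (!x8 || x7) — x7 is true.
  14. (x10 || x8 || !x6) — x8 is true.
  15. (x8 || x3 || x9) — x8 is true.
  16. (x2 || !x1) — !x1 is true.
  17. (!x2 || x3 || x6) — x6 is true.
  18. (!x2 || x5) — !x2 is true.
  19. (!x10 || !x1 || !x7) — !x10 is true.
  20. (x6 || !x8 || x5) — x6 is true.
  21. (x1 || !x10) — !x10 is true.
  22. (x9 || !x1 || x2) — x9 is true.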